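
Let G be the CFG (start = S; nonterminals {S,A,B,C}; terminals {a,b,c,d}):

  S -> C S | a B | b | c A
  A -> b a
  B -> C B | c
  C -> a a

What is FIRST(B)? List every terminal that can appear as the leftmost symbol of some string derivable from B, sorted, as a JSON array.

FIRST sets, iterate to fixpoint:
[1]
  A via A→b a: +{b}
  B via B→c: +{c}
  C via C→a a: +{a}
  S via S→C S: +{a}
  S via S→b: +{b}
  S via S→c A: +{c}
  FIRST[S]={a,b,c}  FIRST[A]={b}  FIRST[B]={c}  FIRST[C]={a}
[2]
  B via B→C B: +{a}
  FIRST[S]={a,b,c}  FIRST[A]={b}  FIRST[B]={a,c}  FIRST[C]={a}
[3] (stable)
  FIRST[S]={a,b,c}  FIRST[A]={b}  FIRST[B]={a,c}  FIRST[C]={a}

FIRST(B) = ["a", "c"]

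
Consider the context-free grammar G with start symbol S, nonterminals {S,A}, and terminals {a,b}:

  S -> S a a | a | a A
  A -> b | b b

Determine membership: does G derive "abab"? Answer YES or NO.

CNF form of G:
  S -> S X2 | T1 A | a
  A -> T0 T0 | b
  T0 -> b
  T1 -> a
  X2 -> T1 T1

Fill CYK table bottom-up:
  cell(0,0) a: {S,T1}  orig:{S}
  cell(1,1) b: {A,T0}  orig:{A}
  cell(2,2) a: {S,T1}  orig:{S}
  cell(3,3) b: {A,T0}  orig:{A}
  cell(0,1) ab: {S}
  cell(1,2) ba: ∅
  cell(2,3) ab: {S}
  cell(0,2) aba: ∅
  cell(1,3) bab: ∅
  cell(0,3) abab: ∅

S ∉ T[0,3] ⇒ NO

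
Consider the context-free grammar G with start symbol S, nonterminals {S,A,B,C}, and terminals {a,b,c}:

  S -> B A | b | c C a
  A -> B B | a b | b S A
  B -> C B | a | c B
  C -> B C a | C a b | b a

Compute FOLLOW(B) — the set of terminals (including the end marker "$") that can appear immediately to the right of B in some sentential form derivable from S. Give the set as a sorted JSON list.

FIRST sets, iterate to fixpoint:
[1]
  A via A→a b: +{a}
  A via A→b S A: +{b}
  B via B→a: +{a}
  B via B→c B: +{c}
  C via C→B C a: +{a,c}
  C via C→b a: +{b}
  S via S→B A: +{a,c}
  S via S→b: +{b}
  FIRST(S)={a,b,c}  FIRST(A)={a,b}  FIRST(B)={a,c}  FIRST(C)={a,b,c}
[2]
  A via A→B B: +{c}
  B via B→C B: +{b}
  FIRST(S)={a,b,c}  FIRST(A)={a,b,c}  FIRST(B)={a,b,c}  FIRST(C)={a,b,c}
[3] — fixpoint
  FIRST(S)={a,b,c}  FIRST(A)={a,b,c}  FIRST(B)={a,b,c}  FIRST(C)={a,b,c}

FOLLOW iteration:
initialize: $ ∈ FOLLOW(S)
round 1:
  A→B B: FOLLOW(B) ⊇ FIRST(B) = {a,b,c}; new: +{a,b,c}
  A→b S A: FOLLOW(S) ⊇ FIRST(A) = {a,b,c}; new: +{a,b,c}
  B→C B: FOLLOW(C) ⊇ FIRST(B) = {a,b,c}; new: +{a,b,c}
  S→B A: FOLLOW(A) ⊇ FOLLOW(S) ⊇ {$,a,b,c}; new: +{$,a,b,c}
  FOLLOW[S]={$,a,b,c}  FOLLOW[A]={$,a,b,c}  FOLLOW[B]={a,b,c}  FOLLOW[C]={a,b,c}
round 2:
  A→B B: FOLLOW(B) ⊇ FOLLOW(A) ⊇ {$,a,b,c}; new: +{$}
  FOLLOW[S]={$,a,b,c}  FOLLOW[A]={$,a,b,c}  FOLLOW[B]={$,a,b,c}  FOLLOW[C]={a,b,c}
round 3: (stable)
  FOLLOW[S]={$,a,b,c}  FOLLOW[A]={$,a,b,c}  FOLLOW[B]={$,a,b,c}  FOLLOW[C]={a,b,c}

FOLLOW(B) = ["$", "a", "b", "c"]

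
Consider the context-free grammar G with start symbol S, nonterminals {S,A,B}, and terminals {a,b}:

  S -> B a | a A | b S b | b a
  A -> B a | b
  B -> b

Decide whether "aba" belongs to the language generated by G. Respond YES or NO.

CNF form of G:
  S -> B T0 | T0 A | T1 T0 | T1 X2
  A -> B T0 | b
  B -> b
  T0 -> a
  T1 -> b
  X2 -> S T1

Fill CYK table bottom-up:
  T[0,0] 'a' = {T0}  orig:{}
  T[1,1] 'b' = {A,B,T1}  orig:{A,B}
  T[2,2] 'a' = {T0}  orig:{}
  T[0,1] 'ab' = {S}
  T[1,2] 'ba' = {A,S}
  T[0,2] 'aba' = {S}

S ∈ T[0,2] ⇒ YES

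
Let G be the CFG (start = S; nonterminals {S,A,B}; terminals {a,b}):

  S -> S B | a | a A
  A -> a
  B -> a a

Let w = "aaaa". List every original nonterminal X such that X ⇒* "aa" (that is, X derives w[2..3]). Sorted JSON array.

CNF form of G:
  S -> S B | T0 A | a
  A -> a
  B -> T0 T0
  T0 -> a

CYK fill — only the sub-triangle for w[2..3]:
  T[2,2] 'a' = {A,S,T0}  orig:{A,S}
  T[3,3] 'a' = {A,S,T0}  orig:{A,S}
  T[2,3] 'aa' = {B,S}

Original NTs in T[2,3] deriving "aa": ["B", "S"]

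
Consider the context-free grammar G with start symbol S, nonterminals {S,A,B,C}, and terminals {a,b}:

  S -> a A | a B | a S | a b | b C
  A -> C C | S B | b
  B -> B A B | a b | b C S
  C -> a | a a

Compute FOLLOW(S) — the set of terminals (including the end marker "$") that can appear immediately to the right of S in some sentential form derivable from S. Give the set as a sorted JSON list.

FIRST iteration:
iter 1:
  A via A→b: +{b}
  B via B→a b: +{a}
  B via B→b C S: +{b}
  C via C→a: +{a}
  S via S→a A: +{a}
  S via S→b C: +{b}
  FIRST(S)={a,b}  FIRST(A)={b}  FIRST(B)={a,b}  FIRST(C)={a}
iter 2:
  A via A→C C: +{a}
  FIRST(S)={a,b}  FIRST(A)={a,b}  FIRST(B)={a,b}  FIRST(C)={a}
iter 3: (no change)
  FIRST(S)={a,b}  FIRST(A)={a,b}  FIRST(B)={a,b}  FIRST(C)={a}

FOLLOW sets:
FOLLOW(S) := {$}
round 1:
  A→C C: FOLLOW(C) ⊇ FIRST(C) = {a}; new: +{a}
  A→S B: FOLLOW(S) ⊇ FIRST(B) = {a,b}; new: +{a,b}
  B→B A B: FOLLOW(B) ⊇ FIRST(A) = {a,b}; new: +{a,b}
  B→B A B: FOLLOW(A) ⊇ FIRST(B) = {a,b}; new: +{a,b}
  B→b C S: FOLLOW(C) ⊇ FIRST(S) = {a,b}; new: +{b}
  S→a A: FOLLOW(A) ⊇ FOLLOW(S) ⊇ {$,a,b}; new: +{$}
  S→a B: FOLLOW(B) ⊇ FOLLOW(S) ⊇ {$,a,b}; new: +{$}
  S→b C: FOLLOW(C) ⊇ FOLLOW(S) ⊇ {$,a,b}; new: +{$}
  FOLLOW(S)={$,a,b}  FOLLOW(A)={$,a,b}  FOLLOW(B)={$,a,b}  FOLLOW(C)={$,a,b}
round 2: done
  FOLLOW(S)={$,a,b}  FOLLOW(A)={$,a,b}  FOLLOW(B)={$,a,b}  FOLLOW(C)={$,a,b}

FOLLOW(S) = ["$", "a", "b"]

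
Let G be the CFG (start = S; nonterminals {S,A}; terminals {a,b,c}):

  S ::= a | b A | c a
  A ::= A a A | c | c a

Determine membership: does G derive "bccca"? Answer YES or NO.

Convert to CNF:
  S -> T1 T0 | T2 A | a
  A -> A X3 | T1 T0 | c
  T0 -> a
  T1 -> c
  T2 -> b
  X3 -> T0 A

CYK fill:
  T[0,0] 'b' = {T2}  orig:{}
  T[1,1] 'c' = {A,T1}  orig:{A}
  T[2,2] 'c' = {A,T1}  orig:{A}
  T[3,3] 'c' = {A,T1}  orig:{A}
  T[4,4] 'a' = {S,T0}  orig:{S}
  T[0,1] 'bc' = {S}
  T[1,2] 'cc' = ∅
  T[2,3] 'cc' = ∅
  T[3,4] 'ca' = {A,S}
  T[0,2] 'bcc' = ∅
  T[1,3] 'ccc' = ∅
  T[2,4] 'cca' = ∅
  T[0,3] 'bccc' = ∅
  T[1,4] 'ccca' = ∅
  T[0,4] 'bccca' = ∅

S ∉ T[0,4] ⇒ NO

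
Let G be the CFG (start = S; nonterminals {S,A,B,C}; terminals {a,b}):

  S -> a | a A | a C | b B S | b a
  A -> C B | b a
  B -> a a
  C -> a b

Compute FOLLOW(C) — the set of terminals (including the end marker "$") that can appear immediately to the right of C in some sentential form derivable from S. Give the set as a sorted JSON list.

Compute FIRST by fixpoint:
iter 1:
  A via A→b a: +{b}
  B via B→a a: +{a}
  C via C→a b: +{a}
  S via S→a: +{a}
  S via S→b B S: +{b}
  S: {a,b}  A: {b}  B: {a}  C: {a}
iter 2:
  A via A→C B: +{a}
  S: {a,b}  A: {a,b}  B: {a}  C: {a}
iter 3: — fixpoint
  S: {a,b}  A: {a,b}  B: {a}  C: {a}

FOLLOW sets:
FOLLOW(S) := {$}
iter 1:
  A→C B: FOLLOW(C) ⊇ FIRST(B) = {a}; new: +{a}
  S→a A: FOLLOW(A) ⊇ FOLLOW(S) ⊇ {$}; new: +{$}
  S→a C: FOLLOW(C) ⊇ FOLLOW(S) ⊇ {$}; new: +{$}
  S→b B S: FOLLOW(B) ⊇ FIRST(S) = {a,b}; new: +{a,b}
  S: {$}  A: {$}  B: {a,b}  C: {$,a}
iter 2:
  A→C B: FOLLOW(B) ⊇ FOLLOW(A) ⊇ {$}; new: +{$}
  S: {$}  A: {$}  B: {$,a,b}  C: {$,a}
iter 3: done
  S: {$}  A: {$}  B: {$,a,b}  C: {$,a}

FOLLOW(C) = ["$", "a"]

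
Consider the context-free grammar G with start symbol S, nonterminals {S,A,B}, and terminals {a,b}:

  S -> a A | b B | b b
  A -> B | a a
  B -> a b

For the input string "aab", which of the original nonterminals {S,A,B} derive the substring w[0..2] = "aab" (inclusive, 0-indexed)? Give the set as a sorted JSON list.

Convert to CNF:
  S -> T0 A | T1 B | T1 T1
  A -> T0 T0 | T0 T1
  B -> T0 T1
  T0 -> a
  T1 -> b

CYK table (by increasing span) (cells [i..j] with 0 ≤ i ≤ j ≤ 2 only):
  [0..0]={T0}  "a"  orig:{}
  [1..1]={T0}  "a"  orig:{}
  [2..2]={T1}  "b"  orig:{}
  [0..1]={A}  "aa"
  [1..2]={A,B}  "ab"
  [0..2]={S}  "aab"

Original NTs in T[0,2] deriving "aab": ["S"]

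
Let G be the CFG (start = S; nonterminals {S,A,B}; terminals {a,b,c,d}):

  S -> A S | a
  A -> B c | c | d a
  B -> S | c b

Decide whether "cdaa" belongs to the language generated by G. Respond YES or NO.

Convert to CNF:
  S -> A S | a
  A -> B T0 | T1 T2 | c
  B -> A S | T0 T3 | a
  T0 -> c
  T1 -> d
  T2 -> a
  T3 -> b

CYK fill:
  [0..0]={A,T0}  "c"  orig:{A}
  [1..1]={T1}  "d"  orig:{}
  [2..2]={B,S,T2}  "a"  orig:{B,S}
  [3..3]={B,S,T2}  "a"  orig:{B,S}
  [0..1]=∅  "cd"
  [1..2]={A}  "da"
  [2..3]=∅  "aa"
  [0..2]=∅  "cda"
  [1..3]={B,S}  "daa"
  [0..3]={B,S}  "cdaa"

S ∈ T[0,3] ⇒ YES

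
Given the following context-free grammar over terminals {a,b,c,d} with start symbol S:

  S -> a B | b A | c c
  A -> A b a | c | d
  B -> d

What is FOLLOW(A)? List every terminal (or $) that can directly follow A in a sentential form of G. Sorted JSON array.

Compute FIRST by fixpoint:
pass 1:
  A via A→c: +{c}
  A via A→d: +{d}
  B via B→d: +{d}
  S via S→a B: +{a}
  S via S→b A: +{b}
  S via S→c c: +{c}
  FIRST(S)={a,b,c}  FIRST(A)={c,d}  FIRST(B)={d}
pass 2: — fixpoint
  FIRST(S)={a,b,c}  FIRST(A)={c,d}  FIRST(B)={d}

FOLLOW iteration:
FOLLOW(S) := {$}
iter 1:
  A→A b a: FOLLOW(A) ⊇ FIRST(b) = {b}; new: +{b}
  S→a B: FOLLOW(B) ⊇ FOLLOW(S) ⊇ {$}; new: +{$}
  S→b A: FOLLOW(A) ⊇ FOLLOW(S) ⊇ {$}; new: +{$}
  FOLLOW[S]={$}  FOLLOW[A]={$,b}  FOLLOW[B]={$}
iter 2: (no change)
  FOLLOW[S]={$}  FOLLOW[A]={$,b}  FOLLOW[B]={$}

FOLLOW(A) = ["$", "b"]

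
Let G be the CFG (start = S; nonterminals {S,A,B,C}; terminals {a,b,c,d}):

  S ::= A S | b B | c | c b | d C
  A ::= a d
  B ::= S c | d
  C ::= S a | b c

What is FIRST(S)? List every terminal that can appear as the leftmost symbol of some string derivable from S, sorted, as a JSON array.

FIRST iteration:
iter 1:
  A via A→a d: +{a}
  B via B→d: +{d}
  C via C→b c: +{b}
  S via S→A S: +{a}
  S via S→b B: +{b}
  S via S→c: +{c}
  S via S→d C: +{d}
  S: {a,b,c,d}  A: {a}  B: {d}  C: {b}
iter 2:
  B via B→S c: +{a,b,c}
  C via C→S a: +{a,c,d}
  S: {a,b,c,d}  A: {a}  B: {a,b,c,d}  C: {a,b,c,d}
iter 3: — fixpoint
  S: {a,b,c,d}  A: {a}  B: {a,b,c,d}  C: {a,b,c,d}

FIRST(S) = ["a", "b", "c", "d"]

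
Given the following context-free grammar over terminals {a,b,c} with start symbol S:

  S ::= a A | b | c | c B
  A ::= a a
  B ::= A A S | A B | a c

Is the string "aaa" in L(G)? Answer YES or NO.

Convert to CNF:
  S -> T0 A | T1 B | b | c
  A -> T0 T0
  B -> A B | A X2 | T0 T1
  T0 -> a
  T1 -> c
  X2 -> A S

CYK fill:
  cell(0,0) a: {T0}  orig:{}
  cell(1,1) a: {T0}  orig:{}
  cell(2,2) a: {T0}  orig:{}
  cell(0,1) aa: {A}
  cell(1,2) aa: {A}
  cell(0,2) aaa: {S}

S ∈ T[0,2] ⇒ YES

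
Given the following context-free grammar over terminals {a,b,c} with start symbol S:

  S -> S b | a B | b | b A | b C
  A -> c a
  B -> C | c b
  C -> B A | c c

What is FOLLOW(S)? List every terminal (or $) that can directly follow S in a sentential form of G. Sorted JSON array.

FIRST sets, iterate to fixpoint:
iter 1:
  A via A→c a: +{c}
  B via B→c b: +{c}
  C via C→B A: +{c}
  S via S→a B: +{a}
  S via S→b: +{b}
  S: {a,b}  A: {c}  B: {c}  C: {c}
iter 2: (stable)
  S: {a,b}  A: {c}  B: {c}  C: {c}

FOLLOW iteration:
initialize: $ ∈ FOLLOW(S)
pass 1:
  C→B A: FOLLOW(B) ⊇ FIRST(A) = {c}; new: +{c}
  S→S b: FOLLOW(S) ⊇ FIRST(b) = {b}; new: +{b}
  S→a B: FOLLOW(B) ⊇ FOLLOW(S) ⊇ {$,b}; new: +{$,b}
  S→b A: FOLLOW(A) ⊇ FOLLOW(S) ⊇ {$,b}; new: +{$,b}
  S→b C: FOLLOW(C) ⊇ FOLLOW(S) ⊇ {$,b}; new: +{$,b}
  FOLLOW(S)={$,b}  FOLLOW(A)={$,b}  FOLLOW(B)={$,b,c}  FOLLOW(C)={$,b}
pass 2:
  B→C: FOLLOW(C) ⊇ FOLLOW(B) ⊇ {$,b,c}; new: +{c}
  C→B A: FOLLOW(A) ⊇ FOLLOW(C) ⊇ {$,b,c}; new: +{c}
  FOLLOW(S)={$,b}  FOLLOW(A)={$,b,c}  FOLLOW(B)={$,b,c}  FOLLOW(C)={$,b,c}
pass 3: (stable)
  FOLLOW(S)={$,b}  FOLLOW(A)={$,b,c}  FOLLOW(B)={$,b,c}  FOLLOW(C)={$,b,c}

FOLLOW(S) = ["$", "b"]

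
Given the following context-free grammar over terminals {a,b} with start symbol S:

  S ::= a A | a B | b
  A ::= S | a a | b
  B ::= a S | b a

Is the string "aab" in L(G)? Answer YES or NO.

CNF form of G:
  S -> T0 A | T0 B | b
  A -> T0 A | T0 B | T0 T0 | b
  B -> T0 S | T1 T0
  T0 -> a
  T1 -> b

CYK table (by increasing span):
  cell(0,0) a: {T0}  orig:{}
  cell(1,1) a: {T0}  orig:{}
  cell(2,2) b: {A,S,T1}  orig:{A,S}
  cell(0,1) aa: {A}
  cell(1,2) ab: {A,B,S}
  cell(0,2) aab: {A,B,S}

S ∈ T[0,2] ⇒ YES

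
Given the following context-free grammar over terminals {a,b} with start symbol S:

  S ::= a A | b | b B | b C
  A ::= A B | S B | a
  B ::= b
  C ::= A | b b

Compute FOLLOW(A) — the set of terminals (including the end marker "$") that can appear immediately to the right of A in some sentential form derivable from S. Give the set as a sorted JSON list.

Compute FIRST by fixpoint:
iter 1:
  A via A→a: +{a}
  B via B→b: +{b}
  C via C→A: +{a}
  C via C→b b: +{b}
  S via S→a A: +{a}
  S via S→b: +{b}
  FIRST[S]={a,b}  FIRST[A]={a}  FIRST[B]={b}  FIRST[C]={a,b}
iter 2:
  A via A→S B: +{b}
  FIRST[S]={a,b}  FIRST[A]={a,b}  FIRST[B]={b}  FIRST[C]={a,b}
iter 3: done
  FIRST[S]={a,b}  FIRST[A]={a,b}  FIRST[B]={b}  FIRST[C]={a,b}

Compute FOLLOW by fixpoint:
initialize: $ ∈ FOLLOW(S)
round 1:
  A→A B: FOLLOW(A) ⊇ FIRST(B) = {b}; new: +{b}
  A→A B: FOLLOW(B) ⊇ FOLLOW(A) ⊇ {b}; new: +{b}
  A→S B: FOLLOW(S) ⊇ FIRST(B) = {b}; new: +{b}
  S→a A: FOLLOW(A) ⊇ FOLLOW(S) ⊇ {$,b}; new: +{$}
  S→b B: FOLLOW(B) ⊇ FOLLOW(S) ⊇ {$,b}; new: +{$}
  S→b C: FOLLOW(C) ⊇ FOLLOW(S) ⊇ {$,b}; new: +{$,b}
  FOLLOW(S)={$,b}  FOLLOW(A)={$,b}  FOLLOW(B)={$,b}  FOLLOW(C)={$,b}
round 2: (stable)
  FOLLOW(S)={$,b}  FOLLOW(A)={$,b}  FOLLOW(B)={$,b}  FOLLOW(C)={$,b}

FOLLOW(A) = ["$", "b"]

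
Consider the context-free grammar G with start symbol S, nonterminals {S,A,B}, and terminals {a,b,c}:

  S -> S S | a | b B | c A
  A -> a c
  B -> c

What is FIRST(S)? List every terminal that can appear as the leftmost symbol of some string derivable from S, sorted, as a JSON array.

Compute FIRST by fixpoint:
iter 1:
  A via A→a c: +{a}
  B via B→c: +{c}
  S via S→a: +{a}
  S via S→b B: +{b}
  S via S→c A: +{c}
  S: {a,b,c}  A: {a}  B: {c}
iter 2: (no change)
  S: {a,b,c}  A: {a}  B: {c}

FIRST(S) = ["a", "b", "c"]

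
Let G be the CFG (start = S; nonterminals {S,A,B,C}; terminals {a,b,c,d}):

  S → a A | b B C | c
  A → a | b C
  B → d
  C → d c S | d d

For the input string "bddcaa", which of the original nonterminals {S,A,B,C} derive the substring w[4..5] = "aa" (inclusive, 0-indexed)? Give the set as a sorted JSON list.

Convert to CNF:
  S -> T0 X5 | T3 A | c
  A -> T0 C | a
  B -> d
  C -> T1 T1 | T1 X4
  T0 -> b
  T1 -> d
  T2 -> c
  T3 -> a
  X4 -> T2 S
  X5 -> B C

CYK table (by increasing span) (cells [i..j] with 4 ≤ i ≤ j ≤ 5 only):
  cell(4,4) a: {A,T3}  orig:{A}
  cell(5,5) a: {A,T3}  orig:{A}
  cell(4,5) aa: {S}

Original NTs in T[4,5] deriving "aa": ["S"]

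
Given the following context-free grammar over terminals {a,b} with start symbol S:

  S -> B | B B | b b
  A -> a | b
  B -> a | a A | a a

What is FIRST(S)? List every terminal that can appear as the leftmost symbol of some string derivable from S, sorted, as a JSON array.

FIRST iteration:
iter 1:
  A via A→a: +{a}
  A via A→b: +{b}
  B via B→a: +{a}
  S via S→B: +{a}
  S via S→b b: +{b}
  FIRST(S)={a,b}  FIRST(A)={a,b}  FIRST(B)={a}
iter 2: (stable)
  FIRST(S)={a,b}  FIRST(A)={a,b}  FIRST(B)={a}

FIRST(S) = ["a", "b"]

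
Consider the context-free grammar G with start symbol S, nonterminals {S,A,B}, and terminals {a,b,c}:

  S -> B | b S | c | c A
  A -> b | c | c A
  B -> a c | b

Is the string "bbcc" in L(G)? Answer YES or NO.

CNF form of G:
  S -> T0 A | T1 T0 | T2 S | b | c
  A -> T0 A | b | c
  B -> T1 T0 | b
  T0 -> c
  T1 -> a
  T2 -> b

Fill CYK table bottom-up:
  T[0,0] 'b' = {A,B,S,T2}  orig:{A,B,S}
  T[1,1] 'b' = {A,B,S,T2}  orig:{A,B,S}
  T[2,2] 'c' = {A,S,T0}  orig:{A,S}
  T[3,3] 'c' = {A,S,T0}  orig:{A,S}
  T[0,1] 'bb' = {S}
  T[1,2] 'bc' = {S}
  T[2,3] 'cc' = {A,S}
  T[0,2] 'bbc' = {S}
  T[1,3] 'bcc' = {S}
  T[0,3] 'bbcc' = {S}

S ∈ T[0,3] ⇒ YES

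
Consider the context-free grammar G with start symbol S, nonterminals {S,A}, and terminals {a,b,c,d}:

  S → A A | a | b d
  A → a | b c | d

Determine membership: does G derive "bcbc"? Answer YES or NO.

Convert to CNF:
  S -> A A | T0 T2 | a
  A -> T0 T1 | a | d
  T0 -> b
  T1 -> c
  T2 -> d

Fill CYK table bottom-up:
  cell(0,0) b: {T0}  orig:{}
  cell(1,1) c: {T1}  orig:{}
  cell(2,2) b: {T0}  orig:{}
  cell(3,3) c: {T1}  orig:{}
  cell(0,1) bc: {A}
  cell(1,2) cb: ∅
  cell(2,3) bc: {A}
  cell(0,2) bcb: ∅
  cell(1,3) cbc: ∅
  cell(0,3) bcbc: {S}

S ∈ T[0,3] ⇒ YES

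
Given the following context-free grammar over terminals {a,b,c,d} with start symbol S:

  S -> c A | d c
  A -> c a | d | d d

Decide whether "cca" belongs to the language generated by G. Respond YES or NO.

CNF form of G:
  S -> T0 A | T2 T0
  A -> T0 T1 | T2 T2 | d
  T0 -> c
  T1 -> a
  T2 -> d

Fill CYK table bottom-up:
  [0..0]={T0}  "c"  orig:{}
  [1..1]={T0}  "c"  orig:{}
  [2..2]={T1}  "a"  orig:{}
  [0..1]=∅  "cc"
  [1..2]={A}  "ca"
  [0..2]={S}  "cca"

S ∈ T[0,2] ⇒ YES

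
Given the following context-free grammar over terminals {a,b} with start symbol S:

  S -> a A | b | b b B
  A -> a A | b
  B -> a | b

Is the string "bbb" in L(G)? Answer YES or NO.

CNF form of G:
  S -> T0 A | T1 X2 | b
  A -> T0 A | b
  B -> a | b
  T0 -> a
  T1 -> b
  X2 -> T1 B

Fill CYK table bottom-up:
  cell(0,0) b: {A,B,S,T1}  orig:{A,B,S}
  cell(1,1) b: {A,B,S,T1}  orig:{A,B,S}
  cell(2,2) b: {A,B,S,T1}  orig:{A,B,S}
  cell(0,1) bb: {X2}  orig:{}
  cell(1,2) bb: {X2}  orig:{}
  cell(0,2) bbb: {S}

S ∈ T[0,2] ⇒ YES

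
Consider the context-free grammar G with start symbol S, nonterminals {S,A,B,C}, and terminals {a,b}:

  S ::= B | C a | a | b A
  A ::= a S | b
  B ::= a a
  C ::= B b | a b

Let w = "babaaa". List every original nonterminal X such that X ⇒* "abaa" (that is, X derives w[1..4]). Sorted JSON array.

Convert to CNF:
  S -> C T0 | T0 T0 | T1 A | a
  A -> T0 S | b
  B -> T0 T0
  C -> B T1 | T0 T1
  T0 -> a
  T1 -> b

CYK fill — only the sub-triangle for w[1..4]:
  T[1,1] 'a' = {S,T0}  orig:{S}
  T[2,2] 'b' = {A,T1}  orig:{A}
  T[3,3] 'a' = {S,T0}  orig:{S}
  T[4,4] 'a' = {S,T0}  orig:{S}
  T[1,2] 'ab' = {C}
  T[2,3] 'ba' = ∅
  T[3,4] 'aa' = {A,B,S}
  T[1,3] 'aba' = {S}
  T[2,4] 'baa' = {S}
  T[1,4] 'abaa' = {A}

Original NTs in T[1,4] deriving "abaa": ["A"]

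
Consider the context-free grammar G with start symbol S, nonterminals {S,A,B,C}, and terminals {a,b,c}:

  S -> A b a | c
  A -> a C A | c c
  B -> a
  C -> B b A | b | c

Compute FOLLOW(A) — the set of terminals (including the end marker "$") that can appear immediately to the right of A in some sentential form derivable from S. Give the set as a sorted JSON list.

Compute FIRST by fixpoint:
iter 1:
  A via A→a C A: +{a}
  A via A→c c: +{c}
  B via B→a: +{a}
  C via C→B b A: +{a}
  C via C→b: +{b}
  C via C→c: +{c}
  S via S→A b a: +{a,c}
  FIRST[S]={a,c}  FIRST[A]={a,c}  FIRST[B]={a}  FIRST[C]={a,b,c}
iter 2: — fixpoint
  FIRST[S]={a,c}  FIRST[A]={a,c}  FIRST[B]={a}  FIRST[C]={a,b,c}

FOLLOW sets:
initialize: $ ∈ FOLLOW(S)
round 1:
  A→a C A: FOLLOW(C) ⊇ FIRST(A) = {a,c}; new: +{a,c}
  C→B b A: FOLLOW(B) ⊇ FIRST(b) = {b}; new: +{b}
  C→B b A: FOLLOW(A) ⊇ FOLLOW(C) ⊇ {a,c}; new: +{a,c}
  S→A b a: FOLLOW(A) ⊇ FIRST(b) = {b}; new: +{b}
  FOLLOW[S]={$}  FOLLOW[A]={a,b,c}  FOLLOW[B]={b}  FOLLOW[C]={a,c}
round 2: done
  FOLLOW[S]={$}  FOLLOW[A]={a,b,c}  FOLLOW[B]={b}  FOLLOW[C]={a,c}

FOLLOW(A) = ["a", "b", "c"]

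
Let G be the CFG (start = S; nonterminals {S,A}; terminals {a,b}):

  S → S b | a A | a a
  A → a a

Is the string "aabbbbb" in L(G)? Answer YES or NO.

CNF form of G:
  S -> S T1 | T0 A | T0 T0
  A -> T0 T0
  T0 -> a
  T1 -> b

Fill CYK table bottom-up:
  cell(0,0) a: {T0}  orig:{}
  cell(1,1) a: {T0}  orig:{}
  cell(2,2) b: {T1}  orig:{}
  cell(3,3) b: {T1}  orig:{}
  cell(4,4) b: {T1}  orig:{}
  cell(5,5) b: {T1}  orig:{}
  cell(6,6) b: {T1}  orig:{}
  cell(0,1) aa: {A,S}
  cell(1,2) ab: ∅
  cell(2,3) bb: ∅
  cell(3,4) bb: ∅
  cell(4,5) bb: ∅
  cell(5,6) bb: ∅
  cell(0,2) aab: {S}
  cell(1,3) abb: ∅
  cell(2,4) bbb: ∅
  cell(3,5) bbb: ∅
  cell(4,6) bbb: ∅
  cell(0,3) aabb: {S}
  cell(1,4) abbb: ∅
  cell(2,5) bbbb: ∅
  cell(3,6) bbbb: ∅
  cell(0,4) aabbb: {S}
  cell(1,5) abbbb: ∅
  cell(2,6) bbbbb: ∅
  cell(0,5) aabbbb: {S}
  cell(1,6) abbbbb: ∅
  cell(0,6) aabbbbb: {S}

S ∈ T[0,6] ⇒ YES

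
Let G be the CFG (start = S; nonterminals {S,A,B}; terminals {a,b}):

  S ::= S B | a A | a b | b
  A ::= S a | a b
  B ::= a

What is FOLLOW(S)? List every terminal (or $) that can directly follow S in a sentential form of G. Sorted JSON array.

Compute FIRST by fixpoint:
iter 1:
  A via A→a b: +{a}
  B via B→a: +{a}
  S via S→a A: +{a}
  S via S→b: +{b}
  FIRST[S]={a,b}  FIRST[A]={a}  FIRST[B]={a}
iter 2:
  A via A→S a: +{b}
  FIRST[S]={a,b}  FIRST[A]={a,b}  FIRST[B]={a}
iter 3: (no change)
  FIRST[S]={a,b}  FIRST[A]={a,b}  FIRST[B]={a}

Compute FOLLOW by fixpoint:
seed FOLLOW(S) with $
round 1:
  A→S a: FOLLOW(S) ⊇ FIRST(a) = {a}; new: +{a}
  S→S B: FOLLOW(B) ⊇ FOLLOW(S) ⊇ {$,a}; new: +{$,a}
  S→a A: FOLLOW(A) ⊇ FOLLOW(S) ⊇ {$,a}; new: +{$,a}
  FOLLOW[S]={$,a}  FOLLOW[A]={$,a}  FOLLOW[B]={$,a}
round 2: (no change)
  FOLLOW[S]={$,a}  FOLLOW[A]={$,a}  FOLLOW[B]={$,a}

FOLLOW(S) = ["$", "a"]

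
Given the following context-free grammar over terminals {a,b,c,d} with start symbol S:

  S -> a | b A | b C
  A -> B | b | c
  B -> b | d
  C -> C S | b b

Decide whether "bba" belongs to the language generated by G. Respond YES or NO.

CNF form of G:
  S -> T0 A | T0 C | a
  A -> b | c | d
  B -> b | d
  C -> C S | T0 T0
  T0 -> b

CYK fill:
  [0..0]={A,B,T0}  "b"  orig:{A,B}
  [1..1]={A,B,T0}  "b"  orig:{A,B}
  [2..2]={S}  "a"
  [0..1]={C,S}  "bb"
  [1..2]=∅  "ba"
  [0..2]={C}  "bba"

S ∉ T[0,2] ⇒ NO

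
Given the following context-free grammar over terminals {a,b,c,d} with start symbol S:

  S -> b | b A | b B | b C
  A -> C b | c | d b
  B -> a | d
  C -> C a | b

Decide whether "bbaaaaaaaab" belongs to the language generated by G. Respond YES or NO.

CNF form of G:
  S -> T0 A | T0 B | T0 C | b
  A -> C T0 | T1 T0 | c
  B -> a | d
  C -> C T2 | b
  T0 -> b
  T1 -> d
  T2 -> a

CYK fill:
  T[0,0] 'b' = {C,S,T0}  orig:{C,S}
  T[1,1] 'b' = {C,S,T0}  orig:{C,S}
  T[2,2] 'a' = {B,T2}  orig:{B}
  T[3,3] 'a' = {B,T2}  orig:{B}
  T[4,4] 'a' = {B,T2}  orig:{B}
  T[5,5] 'a' = {B,T2}  orig:{B}
  T[6,6] 'a' = {B,T2}  orig:{B}
  T[7,7] 'a' = {B,T2}  orig:{B}
  T[8,8] 'a' = {B,T2}  orig:{B}
  T[9,9] 'a' = {B,T2}  orig:{B}
  T[10,10] 'b' = {C,S,T0}  orig:{C,S}
  T[0,1] 'bb' = {A,S}
  T[1,2] 'ba' = {C,S}
  T[2,3] 'aa' = ∅
  T[3,4] 'aa' = ∅
  T[4,5] 'aa' = ∅
  T[5,6] 'aa' = ∅
  T[6,7] 'aa' = ∅
  T[7,8] 'aa' = ∅
  T[8,9] 'aa' = ∅
  T[9,10] 'ab' = ∅
  T[0,2] 'bba' = {S}
  T[1,3] 'baa' = {C}
  T[2,4] 'aaa' = ∅
  T[3,5] 'aaa' = ∅
  T[4,6] 'aaa' = ∅
  T[5,7] 'aaa' = ∅
  T[6,8] 'aaa' = ∅
  T[7,9] 'aaa' = ∅
  T[8,10] 'aab' = ∅
  T[0,3] 'bbaa' = {S}
  T[1,4] 'baaa' = {C}
  T[2,5] 'aaaa' = ∅
  T[3,6] 'aaaa' = ∅
  T[4,7] 'aaaa' = ∅
  T[5,8] 'aaaa' = ∅
  T[6,9] 'aaaa' = ∅
  T[7,10] 'aaab' = ∅
  T[0,4] 'bbaaa' = {S}
  T[1,5] 'baaaa' = {C}
  T[2,6] 'aaaaa' = ∅
  T[3,7] 'aaaaa' = ∅
  T[4,8] 'aaaaa' = ∅
  T[5,9] 'aaaaa' = ∅
  T[6,10] 'aaaab' = ∅
  T[0,5] 'bbaaaa' = {S}
  T[1,6] 'baaaaa' = {C}
  T[2,7] 'aaaaaa' = ∅
  T[3,8] 'aaaaaa' = ∅
  T[4,9] 'aaaaaa' = ∅
  T[5,10] 'aaaaab' = ∅
  T[0,6] 'bbaaaaa' = {S}
  T[1,7] 'baaaaaa' = {C}
  T[2,8] 'aaaaaaa' = ∅
  T[3,9] 'aaaaaaa' = ∅
  T[4,10] 'aaaaaab' = ∅
  T[0,7] 'bbaaaaaa' = {S}
  T[1,8] 'baaaaaaa' = {C}
  T[2,9] 'aaaaaaaa' = ∅
  T[3,10] 'aaaaaaab' = ∅
  T[0,8] 'bbaaaaaaa' = {S}
  T[1,9] 'baaaaaaaa' = {C}
  T[2,10] 'aaaaaaaab' = ∅
  T[0,9] 'bbaaaaaaaa' = {S}
  T[1,10] 'baaaaaaaab' = {A}
  T[0,10] 'bbaaaaaaaab' = {S}

S ∈ T[0,10] ⇒ YES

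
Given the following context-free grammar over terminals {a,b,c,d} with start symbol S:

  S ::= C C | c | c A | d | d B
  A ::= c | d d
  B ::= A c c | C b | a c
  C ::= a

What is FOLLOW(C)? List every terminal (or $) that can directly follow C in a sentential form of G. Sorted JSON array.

Compute FIRST by fixpoint:
[1]
  A via A→c: +{c}
  A via A→d d: +{d}
  B via B→A c c: +{c,d}
  B via B→a c: +{a}
  C via C→a: +{a}
  S via S→C C: +{a}
  S via S→c: +{c}
  S via S→d: +{d}
  S: {a,c,d}  A: {c,d}  B: {a,c,d}  C: {a}
[2] (no change)
  S: {a,c,d}  A: {c,d}  B: {a,c,d}  C: {a}

FOLLOW iteration:
initialize: $ ∈ FOLLOW(S)
iter 1:
  B→A c c: FOLLOW(A) ⊇ FIRST(c) = {c}; new: +{c}
  B→C b: FOLLOW(C) ⊇ FIRST(b) = {b}; new: +{b}
  S→C C: FOLLOW(C) ⊇ FIRST(C) = {a}; new: +{a}
  S→C C: FOLLOW(C) ⊇ FOLLOW(S) ⊇ {$}; new: +{$}
  S→c A: FOLLOW(A) ⊇ FOLLOW(S) ⊇ {$}; new: +{$}
  S→d B: FOLLOW(B) ⊇ FOLLOW(S) ⊇ {$}; new: +{$}
  FOLLOW(S)={$}  FOLLOW(A)={$,c}  FOLLOW(B)={$}  FOLLOW(C)={$,a,b}
iter 2: (no change)
  FOLLOW(S)={$}  FOLLOW(A)={$,c}  FOLLOW(B)={$}  FOLLOW(C)={$,a,b}

FOLLOW(C) = ["$", "a", "b"]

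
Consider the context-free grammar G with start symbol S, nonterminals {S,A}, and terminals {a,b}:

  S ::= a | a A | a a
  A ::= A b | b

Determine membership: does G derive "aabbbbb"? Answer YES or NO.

CNF form of G:
  S -> T1 A | T1 T1 | a
  A -> A T0 | b
  T0 -> b
  T1 -> a

Fill CYK table bottom-up:
  cell(0,0) a: {S,T1}  orig:{S}
  cell(1,1) a: {S,T1}  orig:{S}
  cell(2,2) b: {A,T0}  orig:{A}
  cell(3,3) b: {A,T0}  orig:{A}
  cell(4,4) b: {A,T0}  orig:{A}
  cell(5,5) b: {A,T0}  orig:{A}
  cell(6,6) b: {A,T0}  orig:{A}
  cell(0,1) aa: {S}
  cell(1,2) ab: {S}
  cell(2,3) bb: {A}
  cell(3,4) bb: {A}
  cell(4,5) bb: {A}
  cell(5,6) bb: {A}
  cell(0,2) aab: ∅
  cell(1,3) abb: {S}
  cell(2,4) bbb: {A}
  cell(3,5) bbb: {A}
  cell(4,6) bbb: {A}
  cell(0,3) aabb: ∅
  cell(1,4) abbb: {S}
  cell(2,5) bbbb: {A}
  cell(3,6) bbbb: {A}
  cell(0,4) aabbb: ∅
  cell(1,5) abbbb: {S}
  cell(2,6) bbbbb: {A}
  cell(0,5) aabbbb: ∅
  cell(1,6) abbbbb: {S}
  cell(0,6) aabbbbb: ∅

S ∉ T[0,6] ⇒ NO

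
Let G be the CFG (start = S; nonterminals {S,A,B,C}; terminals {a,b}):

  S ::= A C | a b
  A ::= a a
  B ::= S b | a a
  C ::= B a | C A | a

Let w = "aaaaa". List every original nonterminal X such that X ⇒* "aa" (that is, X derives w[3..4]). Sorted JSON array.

CNF form of G:
  S -> A C | T0 T1
  A -> T0 T0
  B -> S T1 | T0 T0
  C -> B T0 | C A | a
  T0 -> a
  T1 -> b

CYK fill — only the sub-triangle for w[3..4]:
  cell(3,3) a: {C,T0}  orig:{C}
  cell(4,4) a: {C,T0}  orig:{C}
  cell(3,4) aa: {A,B}

Original NTs in T[3,4] deriving "aa": ["A", "B"]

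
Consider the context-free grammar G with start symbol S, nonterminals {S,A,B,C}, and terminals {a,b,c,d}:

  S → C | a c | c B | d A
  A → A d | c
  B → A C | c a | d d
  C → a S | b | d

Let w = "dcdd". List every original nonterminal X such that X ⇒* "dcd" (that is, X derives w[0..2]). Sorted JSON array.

CNF form of G:
  S -> T0 A | T1 B | T2 S | T2 T1 | b | d
  A -> A T0 | c
  B -> A C | T0 T0 | T1 T2
  C -> T2 S | b | d
  T0 -> d
  T1 -> c
  T2 -> a

CYK fill — only the sub-triangle for w[0..2]:
  cell(0,0) d: {C,S,T0}  orig:{C,S}
  cell(1,1) c: {A,T1}  orig:{A}
  cell(2,2) d: {C,S,T0}  orig:{C,S}
  cell(0,1) dc: {S}
  cell(1,2) cd: {A,B}
  cell(0,2) dcd: {S}

Original NTs in T[0,2] deriving "dcd": ["S"]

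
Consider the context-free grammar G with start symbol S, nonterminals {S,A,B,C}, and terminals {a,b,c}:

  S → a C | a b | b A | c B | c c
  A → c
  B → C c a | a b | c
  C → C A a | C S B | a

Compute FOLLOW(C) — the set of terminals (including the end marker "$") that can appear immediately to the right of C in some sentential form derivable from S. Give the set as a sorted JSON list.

Compute FIRST by fixpoint:
[1]
  A via A→c: +{c}
  B via B→a b: +{a}
  B via B→c: +{c}
  C via C→a: +{a}
  S via S→a C: +{a}
  S via S→b A: +{b}
  S via S→c B: +{c}
  S: {a,b,c}  A: {c}  B: {a,c}  C: {a}
[2] — fixpoint
  S: {a,b,c}  A: {c}  B: {a,c}  C: {a}

FOLLOW sets:
initialize: $ ∈ FOLLOW(S)
iter 1:
  B→C c a: FOLLOW(C) ⊇ FIRST(c) = {c}; new: +{c}
  C→C A a: FOLLOW(A) ⊇ FIRST(a) = {a}; new: +{a}
  C→C S B: FOLLOW(C) ⊇ FIRST(S) = {a,b,c}; new: +{a,b}
  C→C S B: FOLLOW(S) ⊇ FIRST(B) = {a,c}; new: +{a,c}
  C→C S B: FOLLOW(B) ⊇ FOLLOW(C) ⊇ {a,b,c}; new: +{a,b,c}
  S→a C: FOLLOW(C) ⊇ FOLLOW(S) ⊇ {$,a,c}; new: +{$}
  S→b A: FOLLOW(A) ⊇ FOLLOW(S) ⊇ {$,a,c}; new: +{$,c}
  S→c B: FOLLOW(B) ⊇ FOLLOW(S) ⊇ {$,a,c}; new: +{$}
  FOLLOW[S]={$,a,c}  FOLLOW[A]={$,a,c}  FOLLOW[B]={$,a,b,c}  FOLLOW[C]={$,a,b,c}
iter 2: (no change)
  FOLLOW[S]={$,a,c}  FOLLOW[A]={$,a,c}  FOLLOW[B]={$,a,b,c}  FOLLOW[C]={$,a,b,c}

FOLLOW(C) = ["$", "a", "b", "c"]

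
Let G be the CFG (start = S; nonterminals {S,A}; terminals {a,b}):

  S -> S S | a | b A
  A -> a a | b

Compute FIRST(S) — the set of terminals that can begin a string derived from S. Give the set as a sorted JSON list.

Compute FIRST by fixpoint:
pass 1:
  A via A→a a: +{a}
  A via A→b: +{b}
  S via S→a: +{a}
  S via S→b A: +{b}
  FIRST(S)={a,b}  FIRST(A)={a,b}
pass 2: (stable)
  FIRST(S)={a,b}  FIRST(A)={a,b}

FIRST(S) = ["a", "b"]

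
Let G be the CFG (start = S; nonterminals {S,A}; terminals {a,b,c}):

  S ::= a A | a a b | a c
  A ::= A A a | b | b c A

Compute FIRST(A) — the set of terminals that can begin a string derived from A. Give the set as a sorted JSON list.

FIRST sets, iterate to fixpoint:
iter 1:
  A via A→b: +{b}
  S via S→a A: +{a}
  S: {a}  A: {b}
iter 2: (no change)
  S: {a}  A: {b}

FIRST(A) = ["b"]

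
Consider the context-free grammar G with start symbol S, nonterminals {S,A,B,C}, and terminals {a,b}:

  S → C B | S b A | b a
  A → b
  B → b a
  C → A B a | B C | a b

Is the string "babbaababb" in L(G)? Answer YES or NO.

Convert to CNF:
  S -> C B | S X3 | T0 T1
  A -> b
  B -> T0 T1
  C -> A X2 | B C | T1 T0
  T0 -> b
  T1 -> a
  X2 -> B T1
  X3 -> T0 A

Fill CYK table bottom-up:
  T[0,0] 'b' = {A,T0}  orig:{A}
  T[1,1] 'a' = {T1}  orig:{}
  T[2,2] 'b' = {A,T0}  orig:{A}
  T[3,3] 'b' = {A,T0}  orig:{A}
  T[4,4] 'a' = {T1}  orig:{}
  T[5,5] 'a' = {T1}  orig:{}
  T[6,6] 'b' = {A,T0}  orig:{A}
  T[7,7] 'a' = {T1}  orig:{}
  T[8,8] 'b' = {A,T0}  orig:{A}
  T[9,9] 'b' = {A,T0}  orig:{A}
  T[0,1] 'ba' = {B,S}
  T[1,2] 'ab' = {C}
  T[2,3] 'bb' = {X3}  orig:{}
  T[3,4] 'ba' = {B,S}
  T[4,5] 'aa' = ∅
  T[5,6] 'ab' = {C}
  T[6,7] 'ba' = {B,S}
  T[7,8] 'ab' = {C}
  T[8,9] 'bb' = {X3}  orig:{}
  T[0,2] 'bab' = ∅
  T[1,3] 'abb' = ∅
  T[2,4] 'bba' = ∅
  T[3,5] 'baa' = {X2}  orig:{}
  T[4,6] 'aab' = ∅
  T[5,7] 'aba' = ∅
  T[6,8] 'bab' = ∅
  T[7,9] 'abb' = ∅
  T[0,3] 'babb' = {S}
  T[1,4] 'abba' = {S}
  T[2,5] 'bbaa' = {C}
  T[3,6] 'baab' = {C}
  T[4,7] 'aaba' = ∅
  T[5,8] 'abab' = ∅
  T[6,9] 'babb' = {S}
  T[0,4] 'babba' = ∅
  T[1,5] 'abbaa' = ∅
  T[2,6] 'bbaab' = ∅
  T[3,7] 'baaba' = ∅
  T[4,8] 'aabab' = ∅
  T[5,9] 'ababb' = ∅
  T[0,5] 'babbaa' = {C}
  T[1,6] 'abbaab' = ∅
  T[2,7] 'bbaaba' = {S}
  T[3,8] 'baabab' = ∅
  T[4,9] 'aababb' = ∅
  T[0,6] 'babbaab' = ∅
  T[1,7] 'abbaaba' = ∅
  T[2,8] 'bbaabab' = ∅
  T[3,9] 'baababb' = ∅
  T[0,7] 'babbaaba' = {S}
  T[1,8] 'abbaabab' = ∅
  T[2,9] 'bbaababb' = {S}
  T[0,8] 'babbaabab' = ∅
  T[1,9] 'abbaababb' = ∅
  T[0,9] 'babbaababb' = {S}

S ∈ T[0,9] ⇒ YES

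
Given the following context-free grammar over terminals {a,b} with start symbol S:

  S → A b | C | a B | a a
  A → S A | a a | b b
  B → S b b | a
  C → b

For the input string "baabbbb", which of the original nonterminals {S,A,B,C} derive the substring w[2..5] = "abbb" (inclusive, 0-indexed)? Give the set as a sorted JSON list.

Convert to CNF:
  S -> A T1 | T0 B | T0 T0 | b
  A -> S A | T0 T0 | T1 T1
  B -> S X2 | a
  C -> b
  T0 -> a
  T1 -> b
  X2 -> T1 T1

CYK table (by increasing span) — only the sub-triangle for w[2..5]:
  T[2,2] 'a' = {B,T0}  orig:{B}
  T[3,3] 'b' = {C,S,T1}  orig:{C,S}
  T[4,4] 'b' = {C,S,T1}  orig:{C,S}
  T[5,5] 'b' = {C,S,T1}  orig:{C,S}
  T[2,3] 'ab' = ∅
  T[3,4] 'bb' = {A,X2}  orig:{A}
  T[4,5] 'bb' = {A,X2}  orig:{A}
  T[2,4] 'abb' = ∅
  T[3,5] 'bbb' = {A,B,S}
  T[2,5] 'abbb' = {S}

Original NTs in T[2,5] deriving "abbb": ["S"]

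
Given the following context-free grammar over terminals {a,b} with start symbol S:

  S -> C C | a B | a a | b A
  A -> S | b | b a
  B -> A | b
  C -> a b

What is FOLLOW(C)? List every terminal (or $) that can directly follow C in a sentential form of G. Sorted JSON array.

FIRST sets, iterate to fixpoint:
pass 1:
  A via A→b: +{b}
  B via B→A: +{b}
  C via C→a b: +{a}
  S via S→C C: +{a}
  S via S→b A: +{b}
  FIRST[S]={a,b}  FIRST[A]={b}  FIRST[B]={b}  FIRST[C]={a}
pass 2:
  A via A→S: +{a}
  B via B→A: +{a}
  FIRST[S]={a,b}  FIRST[A]={a,b}  FIRST[B]={a,b}  FIRST[C]={a}
pass 3: done
  FIRST[S]={a,b}  FIRST[A]={a,b}  FIRST[B]={a,b}  FIRST[C]={a}

FOLLOW iteration:
seed FOLLOW(S) with $
pass 1:
  S→C C: FOLLOW(C) ⊇ FIRST(C) = {a}; new: +{a}
  S→C C: FOLLOW(C) ⊇ FOLLOW(S) ⊇ {$}; new: +{$}
  S→a B: FOLLOW(B) ⊇ FOLLOW(S) ⊇ {$}; new: +{$}
  S→b A: FOLLOW(A) ⊇ FOLLOW(S) ⊇ {$}; new: +{$}
  FOLLOW(S)={$}  FOLLOW(A)={$}  FOLLOW(B)={$}  FOLLOW(C)={$,a}
pass 2: done
  FOLLOW(S)={$}  FOLLOW(A)={$}  FOLLOW(B)={$}  FOLLOW(C)={$,a}

FOLLOW(C) = ["$", "a"]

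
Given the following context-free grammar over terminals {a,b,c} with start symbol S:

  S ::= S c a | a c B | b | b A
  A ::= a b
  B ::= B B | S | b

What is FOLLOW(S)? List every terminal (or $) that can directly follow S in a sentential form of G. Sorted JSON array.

Compute FIRST by fixpoint:
pass 1:
  A via A→a b: +{a}
  B via B→b: +{b}
  S via S→a c B: +{a}
  S via S→b: +{b}
  S: {a,b}  A: {a}  B: {b}
pass 2:
  B via B→S: +{a}
  S: {a,b}  A: {a}  B: {a,b}
pass 3: done
  S: {a,b}  A: {a}  B: {a,b}

Compute FOLLOW by fixpoint:
seed FOLLOW(S) with $
round 1:
  B→B B: FOLLOW(B) ⊇ FIRST(B) = {a,b}; new: +{a,b}
  B→S: FOLLOW(S) ⊇ FOLLOW(B) ⊇ {a,b}; new: +{a,b}
  S→S c a: FOLLOW(S) ⊇ FIRST(c) = {c}; new: +{c}
  S→a c B: FOLLOW(B) ⊇ FOLLOW(S) ⊇ {$,a,b,c}; new: +{$,c}
  S→b A: FOLLOW(A) ⊇ FOLLOW(S) ⊇ {$,a,b,c}; new: +{$,a,b,c}
  FOLLOW(S)={$,a,b,c}  FOLLOW(A)={$,a,b,c}  FOLLOW(B)={$,a,b,c}
round 2: done
  FOLLOW(S)={$,a,b,c}  FOLLOW(A)={$,a,b,c}  FOLLOW(B)={$,a,b,c}

FOLLOW(S) = ["$", "a", "b", "c"]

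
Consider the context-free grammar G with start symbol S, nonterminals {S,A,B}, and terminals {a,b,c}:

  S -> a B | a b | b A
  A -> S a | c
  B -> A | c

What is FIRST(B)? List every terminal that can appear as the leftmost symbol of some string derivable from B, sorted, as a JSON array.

Compute FIRST by fixpoint:
[1]
  A via A→c: +{c}
  B via B→A: +{c}
  S via S→a B: +{a}
  S via S→b A: +{b}
  FIRST[S]={a,b}  FIRST[A]={c}  FIRST[B]={c}
[2]
  A via A→S a: +{a,b}
  B via B→A: +{a,b}
  FIRST[S]={a,b}  FIRST[A]={a,b,c}  FIRST[B]={a,b,c}
[3] done
  FIRST[S]={a,b}  FIRST[A]={a,b,c}  FIRST[B]={a,b,c}

FIRST(B) = ["a", "b", "c"]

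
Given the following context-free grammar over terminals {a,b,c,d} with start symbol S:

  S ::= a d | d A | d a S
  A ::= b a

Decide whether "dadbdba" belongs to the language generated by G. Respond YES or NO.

Convert to CNF:
  S -> T1 T2 | T2 A | T2 X3
  A -> T0 T1
  T0 -> b
  T1 -> a
  T2 -> d
  X3 -> T1 S

CYK table (by increasing span):
  [0..0]={T2}  "d"  orig:{}
  [1..1]={T1}  "a"  orig:{}
  [2..2]={T2}  "d"  orig:{}
  [3..3]={T0}  "b"  orig:{}
  [4..4]={T2}  "d"  orig:{}
  [5..5]={T0}  "b"  orig:{}
  [6..6]={T1}  "a"  orig:{}
  [0..1]=∅  "da"
  [1..2]={S}  "ad"
  [2..3]=∅  "db"
  [3..4]=∅  "bd"
  [4..5]=∅  "db"
  [5..6]={A}  "ba"
  [0..2]=∅  "dad"
  [1..3]=∅  "adb"
  [2..4]=∅  "dbd"
  [3..5]=∅  "bdb"
  [4..6]={S}  "dba"
  [0..3]=∅  "dadb"
  [1..4]=∅  "adbd"
  [2..5]=∅  "dbdb"
  [3..6]=∅  "bdba"
  [0..4]=∅  "dadbd"
  [1..5]=∅  "adbdb"
  [2..6]=∅  "dbdba"
  [0..5]=∅  "dadbdb"
  [1..6]=∅  "adbdba"
  [0..6]=∅  "dadbdba"

S ∉ T[0,6] ⇒ NO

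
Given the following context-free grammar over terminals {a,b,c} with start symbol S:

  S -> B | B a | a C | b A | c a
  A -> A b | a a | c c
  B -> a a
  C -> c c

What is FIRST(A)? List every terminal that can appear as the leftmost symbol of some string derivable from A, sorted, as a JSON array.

Compute FIRST by fixpoint:
[1]
  A via A→a a: +{a}
  A via A→c c: +{c}
  B via B→a a: +{a}
  C via C→c c: +{c}
  S via S→B: +{a}
  S via S→b A: +{b}
  S via S→c a: +{c}
  S: {a,b,c}  A: {a,c}  B: {a}  C: {c}
[2] (no change)
  S: {a,b,c}  A: {a,c}  B: {a}  C: {c}

FIRST(A) = ["a", "c"]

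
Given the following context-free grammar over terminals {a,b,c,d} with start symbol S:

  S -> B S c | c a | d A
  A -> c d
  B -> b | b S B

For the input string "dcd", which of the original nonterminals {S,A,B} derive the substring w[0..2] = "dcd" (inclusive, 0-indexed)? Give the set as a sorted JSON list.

CNF form of G:
  S -> B X5 | T0 T3 | T1 A
  A -> T0 T1
  B -> T2 X4 | b
  T0 -> c
  T1 -> d
  T2 -> b
  T3 -> a
  X4 -> S B
  X5 -> S T0

CYK table (by increasing span) (cells [i..j] with 0 ≤ i ≤ j ≤ 2 only):
  T[0,0] 'd' = {T1}  orig:{}
  T[1,1] 'c' = {T0}  orig:{}
  T[2,2] 'd' = {T1}  orig:{}
  T[0,1] 'dc' = ∅
  T[1,2] 'cd' = {A}
  T[0,2] 'dcd' = {S}

Original NTs in T[0,2] deriving "dcd": ["S"]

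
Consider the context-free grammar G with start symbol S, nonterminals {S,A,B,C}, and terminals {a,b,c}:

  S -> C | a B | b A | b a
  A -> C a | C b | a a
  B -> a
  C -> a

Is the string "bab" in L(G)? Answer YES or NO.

Convert to CNF:
  S -> T0 B | T1 A | T1 T0 | a
  A -> C T0 | C T1 | T0 T0
  B -> a
  C -> a
  T0 -> a
  T1 -> b

Fill CYK table bottom-up:
  T[0,0] 'b' = {T1}  orig:{}
  T[1,1] 'a' = {B,C,S,T0}  orig:{B,C,S}
  T[2,2] 'b' = {T1}  orig:{}
  T[0,1] 'ba' = {S}
  T[1,2] 'ab' = {A}
  T[0,2] 'bab' = {S}

S ∈ T[0,2] ⇒ YES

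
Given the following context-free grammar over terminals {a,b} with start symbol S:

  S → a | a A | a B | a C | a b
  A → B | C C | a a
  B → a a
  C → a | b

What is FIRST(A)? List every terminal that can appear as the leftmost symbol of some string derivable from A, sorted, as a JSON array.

FIRST iteration:
[1]
  A via A→a a: +{a}
  B via B→a a: +{a}
  C via C→a: +{a}
  C via C→b: +{b}
  S via S→a: +{a}
  S: {a}  A: {a}  B: {a}  C: {a,b}
[2]
  A via A→C C: +{b}
  S: {a}  A: {a,b}  B: {a}  C: {a,b}
[3] — fixpoint
  S: {a}  A: {a,b}  B: {a}  C: {a,b}

FIRST(A) = ["a", "b"]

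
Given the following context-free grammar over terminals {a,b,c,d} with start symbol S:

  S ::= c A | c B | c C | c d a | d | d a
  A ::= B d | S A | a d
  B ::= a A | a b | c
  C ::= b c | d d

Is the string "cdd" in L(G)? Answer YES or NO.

Convert to CNF:
  S -> T0 T1 | T3 A | T3 B | T3 C | T3 X4 | d
  A -> B T0 | S A | T1 T0
  B -> T1 A | T1 T2 | c
  C -> T0 T0 | T2 T3
  T0 -> d
  T1 -> a
  T2 -> b
  T3 -> c
  X4 -> T0 T1

Fill CYK table bottom-up:
  T[0,0] 'c' = {B,T3}  orig:{B}
  T[1,1] 'd' = {S,T0}  orig:{S}
  T[2,2] 'd' = {S,T0}  orig:{S}
  T[0,1] 'cd' = {A}
  T[1,2] 'dd' = {C}
  T[0,2] 'cdd' = {S}

S ∈ T[0,2] ⇒ YES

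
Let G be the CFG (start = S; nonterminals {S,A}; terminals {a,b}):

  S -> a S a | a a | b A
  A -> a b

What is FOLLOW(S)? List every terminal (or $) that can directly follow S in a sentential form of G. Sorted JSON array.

FIRST iteration:
[1]
  A via A→a b: +{a}
  S via S→a S a: +{a}
  S via S→b A: +{b}
  FIRST[S]={a,b}  FIRST[A]={a}
[2] (stable)
  FIRST[S]={a,b}  FIRST[A]={a}

FOLLOW iteration:
FOLLOW(S) := {$}
pass 1:
  S→a S a: FOLLOW(S) ⊇ FIRST(a) = {a}; new: +{a}
  S→b A: FOLLOW(A) ⊇ FOLLOW(S) ⊇ {$,a}; new: +{$,a}
  FOLLOW(S)={$,a}  FOLLOW(A)={$,a}
pass 2: (no change)
  FOLLOW(S)={$,a}  FOLLOW(A)={$,a}

FOLLOW(S) = ["$", "a"]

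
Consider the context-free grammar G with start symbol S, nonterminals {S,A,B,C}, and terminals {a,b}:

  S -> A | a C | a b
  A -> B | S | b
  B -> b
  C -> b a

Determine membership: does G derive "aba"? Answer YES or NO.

Convert to CNF:
  S -> T0 C | T0 T1 | b
  A -> T0 C | T0 T1 | b
  B -> b
  C -> T1 T0
  T0 -> a
  T1 -> b

Fill CYK table bottom-up:
  T[0,0] 'a' = {T0}  orig:{}
  T[1,1] 'b' = {A,B,S,T1}  orig:{A,B,S}
  T[2,2] 'a' = {T0}  orig:{}
  T[0,1] 'ab' = {A,S}
  T[1,2] 'ba' = {C}
  T[0,2] 'aba' = {A,S}

S ∈ T[0,2] ⇒ YES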